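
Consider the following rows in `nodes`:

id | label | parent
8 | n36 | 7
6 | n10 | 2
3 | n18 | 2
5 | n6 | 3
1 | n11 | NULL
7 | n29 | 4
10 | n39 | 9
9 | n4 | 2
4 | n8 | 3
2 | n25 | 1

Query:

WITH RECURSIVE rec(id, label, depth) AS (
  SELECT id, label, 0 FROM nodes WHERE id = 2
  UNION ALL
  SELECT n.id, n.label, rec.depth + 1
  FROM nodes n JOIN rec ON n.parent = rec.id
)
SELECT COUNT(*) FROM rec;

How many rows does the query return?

9

Base: id=2 (n25) at depth 0.
Iteration 1: rows with parent in {2} -> n18 (id 3, depth 1), n10 (id 6, depth 1), n4 (id 9, depth 1).
Iteration 2: rows with parent in {3,6,9} -> n8 (id 4, depth 2), n6 (id 5, depth 2), n39 (id 10, depth 2).
Iteration 3: rows with parent in {4,5,10} -> n29 (id 7, depth 3).
Iteration 4: rows with parent in {7} -> n36 (id 8, depth 4).
Iteration 5: no rows with parent in {8}; recursion stops.
Total rows emitted: 9.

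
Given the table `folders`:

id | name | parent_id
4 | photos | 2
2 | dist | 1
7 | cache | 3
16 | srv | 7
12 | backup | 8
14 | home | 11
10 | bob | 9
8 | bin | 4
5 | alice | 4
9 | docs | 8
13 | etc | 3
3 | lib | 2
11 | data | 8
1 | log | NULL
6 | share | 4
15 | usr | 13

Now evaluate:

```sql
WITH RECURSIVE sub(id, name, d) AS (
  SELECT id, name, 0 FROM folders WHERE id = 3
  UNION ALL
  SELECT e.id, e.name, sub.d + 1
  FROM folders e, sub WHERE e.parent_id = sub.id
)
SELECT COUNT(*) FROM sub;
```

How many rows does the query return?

Base: id=3 (lib) at d 0.
Iteration 1: rows with parent_id in {3} -> cache (id 7, d 1), etc (id 13, d 1).
Iteration 2: rows with parent_id in {7,13} -> usr (id 15, d 2), srv (id 16, d 2).
Iteration 3: no rows with parent_id in {15,16}; recursion stops.
Total rows emitted: 5.

5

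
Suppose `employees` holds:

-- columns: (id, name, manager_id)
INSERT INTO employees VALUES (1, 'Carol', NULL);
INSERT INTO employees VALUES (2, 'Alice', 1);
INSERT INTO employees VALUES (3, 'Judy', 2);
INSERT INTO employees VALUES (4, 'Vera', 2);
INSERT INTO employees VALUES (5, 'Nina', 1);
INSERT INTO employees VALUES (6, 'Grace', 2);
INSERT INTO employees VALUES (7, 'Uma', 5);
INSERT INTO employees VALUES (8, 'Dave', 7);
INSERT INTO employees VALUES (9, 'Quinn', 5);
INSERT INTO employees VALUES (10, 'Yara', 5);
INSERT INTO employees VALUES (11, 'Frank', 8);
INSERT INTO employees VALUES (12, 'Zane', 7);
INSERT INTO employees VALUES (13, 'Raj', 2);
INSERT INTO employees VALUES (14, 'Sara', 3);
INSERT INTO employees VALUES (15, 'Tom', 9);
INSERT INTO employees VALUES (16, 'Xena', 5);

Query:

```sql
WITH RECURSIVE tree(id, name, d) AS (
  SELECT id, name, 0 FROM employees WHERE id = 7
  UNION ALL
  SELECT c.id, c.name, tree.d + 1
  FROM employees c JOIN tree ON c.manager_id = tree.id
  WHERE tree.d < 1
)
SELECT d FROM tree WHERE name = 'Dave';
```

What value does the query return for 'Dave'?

Base: id=7 (Uma) at d 0.
Iteration 1: rows with manager_id in {7} -> Dave (id 8, d 1), Zane (id 12, d 1).
Iteration 2: d < 1 fails for all current rows; recursion stops.

1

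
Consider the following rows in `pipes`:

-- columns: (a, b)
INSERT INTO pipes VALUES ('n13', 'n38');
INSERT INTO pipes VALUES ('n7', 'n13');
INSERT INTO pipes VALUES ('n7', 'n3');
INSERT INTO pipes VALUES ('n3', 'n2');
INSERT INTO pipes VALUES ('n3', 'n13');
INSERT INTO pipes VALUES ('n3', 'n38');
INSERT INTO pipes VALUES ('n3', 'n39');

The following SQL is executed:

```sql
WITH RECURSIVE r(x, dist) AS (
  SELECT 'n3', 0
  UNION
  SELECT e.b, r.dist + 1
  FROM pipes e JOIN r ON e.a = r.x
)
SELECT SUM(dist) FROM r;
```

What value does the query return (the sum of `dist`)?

6

Base: (n3, dist=0).
Iteration 1: edges from {n3} -> (n13, dist=1), (n2, dist=1), (n38, dist=1), (n39, dist=1).
Iteration 2: edges from {n13,n2,n38,n39} -> (n38, dist=2).
Iteration 3: no outgoing edges from {n38}; recursion stops.
SUM(dist) = 0 + 1 + 1 + 1 + 1 + 2 = 6.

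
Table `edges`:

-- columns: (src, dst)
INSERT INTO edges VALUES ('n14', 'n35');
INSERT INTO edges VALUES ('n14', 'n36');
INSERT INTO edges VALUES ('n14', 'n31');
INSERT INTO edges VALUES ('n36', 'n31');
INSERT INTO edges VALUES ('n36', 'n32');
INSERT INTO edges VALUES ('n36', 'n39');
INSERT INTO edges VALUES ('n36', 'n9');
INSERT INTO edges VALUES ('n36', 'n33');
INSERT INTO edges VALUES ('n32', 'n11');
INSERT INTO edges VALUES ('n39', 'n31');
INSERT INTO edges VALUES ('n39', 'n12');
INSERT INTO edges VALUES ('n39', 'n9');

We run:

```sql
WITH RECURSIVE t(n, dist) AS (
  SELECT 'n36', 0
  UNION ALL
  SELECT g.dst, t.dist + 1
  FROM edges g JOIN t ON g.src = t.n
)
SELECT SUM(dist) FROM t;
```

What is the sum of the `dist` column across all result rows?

13

Base: (n36, dist=0).
Iteration 1: edges from {n36} -> (n31, dist=1), (n32, dist=1), (n33, dist=1), (n39, dist=1), (n9, dist=1).
Iteration 2: edges from {n31,n32,n33,n39,n9} -> (n11, dist=2), (n12, dist=2), (n31, dist=2), (n9, dist=2).
Iteration 3: no outgoing edges from {n11,n12,n31,n9}; recursion stops.
SUM(dist) = 0 + 1 + 1 + 1 + 1 + 1 + 2 + 2 + 2 + 2 = 13.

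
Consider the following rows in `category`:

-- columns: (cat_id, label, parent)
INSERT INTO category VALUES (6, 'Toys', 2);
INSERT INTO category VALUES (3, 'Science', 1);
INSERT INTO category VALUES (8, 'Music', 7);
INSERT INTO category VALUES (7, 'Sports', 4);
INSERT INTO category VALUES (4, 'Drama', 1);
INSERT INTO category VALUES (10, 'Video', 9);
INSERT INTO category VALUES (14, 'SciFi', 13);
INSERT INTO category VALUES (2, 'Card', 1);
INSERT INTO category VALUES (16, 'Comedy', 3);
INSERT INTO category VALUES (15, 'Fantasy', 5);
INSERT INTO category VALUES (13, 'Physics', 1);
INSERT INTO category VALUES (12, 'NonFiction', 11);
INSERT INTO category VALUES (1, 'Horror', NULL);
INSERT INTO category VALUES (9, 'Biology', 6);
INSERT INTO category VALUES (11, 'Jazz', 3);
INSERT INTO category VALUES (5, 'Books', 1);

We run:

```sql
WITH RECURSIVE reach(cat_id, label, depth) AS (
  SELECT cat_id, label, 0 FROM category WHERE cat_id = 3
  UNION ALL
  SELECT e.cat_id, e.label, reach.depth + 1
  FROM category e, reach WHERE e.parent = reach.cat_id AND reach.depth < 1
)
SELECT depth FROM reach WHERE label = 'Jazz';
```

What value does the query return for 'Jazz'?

1

Base: cat_id=3 (Science) at depth 0.
Iteration 1: rows with parent in {3} -> Jazz (id 11, depth 1), Comedy (id 16, depth 1).
Iteration 2: depth < 1 fails for all current rows; recursion stops.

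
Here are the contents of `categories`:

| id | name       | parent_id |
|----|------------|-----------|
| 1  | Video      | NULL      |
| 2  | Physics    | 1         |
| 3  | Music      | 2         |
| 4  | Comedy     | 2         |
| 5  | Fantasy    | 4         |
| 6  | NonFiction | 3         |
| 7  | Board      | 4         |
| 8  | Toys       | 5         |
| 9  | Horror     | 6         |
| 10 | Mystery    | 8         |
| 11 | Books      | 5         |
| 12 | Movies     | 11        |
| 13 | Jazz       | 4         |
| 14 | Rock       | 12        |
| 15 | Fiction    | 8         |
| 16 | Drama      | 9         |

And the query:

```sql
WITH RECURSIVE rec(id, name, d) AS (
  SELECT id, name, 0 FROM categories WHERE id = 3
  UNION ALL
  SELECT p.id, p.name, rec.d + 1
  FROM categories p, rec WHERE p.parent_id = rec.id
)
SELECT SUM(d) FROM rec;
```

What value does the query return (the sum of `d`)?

Base: id=3 (Music) at d 0.
Iteration 1: rows with parent_id in {3} -> NonFiction (id 6, d 1).
Iteration 2: rows with parent_id in {6} -> Horror (id 9, d 2).
Iteration 3: rows with parent_id in {9} -> Drama (id 16, d 3).
Iteration 4: no rows with parent_id in {16}; recursion stops.
SUM(d) = 0 + 1 + 2 + 3 = 6.

6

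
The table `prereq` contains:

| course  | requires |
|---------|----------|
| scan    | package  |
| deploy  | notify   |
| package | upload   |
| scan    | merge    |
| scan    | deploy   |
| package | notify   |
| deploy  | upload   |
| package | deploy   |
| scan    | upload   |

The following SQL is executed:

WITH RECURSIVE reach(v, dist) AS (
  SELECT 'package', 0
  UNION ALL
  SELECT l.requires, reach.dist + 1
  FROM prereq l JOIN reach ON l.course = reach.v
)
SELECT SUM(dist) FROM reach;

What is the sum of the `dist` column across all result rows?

Base: (package, dist=0).
Iteration 1: edges from {package} -> (deploy, dist=1), (notify, dist=1), (upload, dist=1).
Iteration 2: edges from {deploy,notify,upload} -> (notify, dist=2), (upload, dist=2).
Iteration 3: no outgoing edges from {notify,upload}; recursion stops.
SUM(dist) = 0 + 1 + 1 + 1 + 2 + 2 = 7.

7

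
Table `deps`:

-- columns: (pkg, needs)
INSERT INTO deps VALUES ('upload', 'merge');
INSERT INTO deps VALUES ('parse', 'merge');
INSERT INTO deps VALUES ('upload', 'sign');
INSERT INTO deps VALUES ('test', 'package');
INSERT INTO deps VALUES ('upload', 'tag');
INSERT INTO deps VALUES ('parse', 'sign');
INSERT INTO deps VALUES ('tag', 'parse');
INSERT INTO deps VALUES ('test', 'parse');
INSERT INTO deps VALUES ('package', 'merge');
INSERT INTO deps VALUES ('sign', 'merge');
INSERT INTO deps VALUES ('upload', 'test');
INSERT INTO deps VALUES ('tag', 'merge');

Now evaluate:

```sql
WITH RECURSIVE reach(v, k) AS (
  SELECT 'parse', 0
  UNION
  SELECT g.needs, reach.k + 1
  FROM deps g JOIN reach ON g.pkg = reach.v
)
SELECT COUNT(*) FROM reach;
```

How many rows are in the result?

Base: (parse, k=0).
Iteration 1: edges from {parse} -> (merge, k=1), (sign, k=1).
Iteration 2: edges from {merge,sign} -> (merge, k=2).
Iteration 3: no outgoing edges from {merge}; recursion stops.
Total rows emitted: 4.

4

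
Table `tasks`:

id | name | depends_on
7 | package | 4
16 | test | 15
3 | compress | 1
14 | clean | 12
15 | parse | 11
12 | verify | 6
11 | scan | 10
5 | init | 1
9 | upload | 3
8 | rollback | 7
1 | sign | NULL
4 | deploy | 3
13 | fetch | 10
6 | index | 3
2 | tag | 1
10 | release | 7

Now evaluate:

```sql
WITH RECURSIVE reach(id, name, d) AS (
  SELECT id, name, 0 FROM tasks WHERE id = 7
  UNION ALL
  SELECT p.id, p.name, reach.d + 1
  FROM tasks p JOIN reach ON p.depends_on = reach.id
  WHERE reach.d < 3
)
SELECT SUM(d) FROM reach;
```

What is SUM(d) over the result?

Base: id=7 (package) at d 0.
Iteration 1: rows with depends_on in {7} -> rollback (id 8, d 1), release (id 10, d 1).
Iteration 2: rows with depends_on in {8,10} -> scan (id 11, d 2), fetch (id 13, d 2).
Iteration 3: rows with depends_on in {11,13} -> parse (id 15, d 3).
Iteration 4: d < 3 fails for all current rows; recursion stops.
SUM(d) = 0 + 1 + 1 + 2 + 2 + 3 = 9.

9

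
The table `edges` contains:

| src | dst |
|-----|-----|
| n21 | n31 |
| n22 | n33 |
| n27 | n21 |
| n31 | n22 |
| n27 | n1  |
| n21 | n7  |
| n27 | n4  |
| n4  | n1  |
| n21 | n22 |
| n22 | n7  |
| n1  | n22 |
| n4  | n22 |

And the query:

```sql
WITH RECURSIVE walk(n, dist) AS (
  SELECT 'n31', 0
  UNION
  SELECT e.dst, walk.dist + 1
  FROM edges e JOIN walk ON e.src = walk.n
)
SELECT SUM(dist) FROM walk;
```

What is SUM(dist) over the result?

5

Base: (n31, dist=0).
Iteration 1: edges from {n31} -> (n22, dist=1).
Iteration 2: edges from {n22} -> (n33, dist=2), (n7, dist=2).
Iteration 3: no outgoing edges from {n33,n7}; recursion stops.
SUM(dist) = 0 + 1 + 2 + 2 = 5.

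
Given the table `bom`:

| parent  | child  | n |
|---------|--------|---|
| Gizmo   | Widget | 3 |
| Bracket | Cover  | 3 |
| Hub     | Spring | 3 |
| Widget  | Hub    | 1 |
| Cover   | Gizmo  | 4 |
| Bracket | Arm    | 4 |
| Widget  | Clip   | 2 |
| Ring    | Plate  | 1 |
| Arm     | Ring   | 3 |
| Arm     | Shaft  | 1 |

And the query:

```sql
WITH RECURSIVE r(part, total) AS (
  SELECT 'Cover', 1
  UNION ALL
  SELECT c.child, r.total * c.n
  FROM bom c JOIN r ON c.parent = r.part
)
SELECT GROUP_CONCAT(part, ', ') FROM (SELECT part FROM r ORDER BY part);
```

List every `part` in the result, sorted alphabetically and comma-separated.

Base: (Cover, total=1).
Iteration 1: components of {Cover} -> Gizmo = 1*4 = 4.
Iteration 2: components of {Gizmo} -> Widget = 4*3 = 12.
Iteration 3: components of {Widget} -> Clip = 12*2 = 24, Hub = 12*1 = 12.
Iteration 4: components of {Clip,Hub} -> Spring = 12*3 = 36.
Iteration 5: no further components; recursion stops.

Clip, Cover, Gizmo, Hub, Spring, Widget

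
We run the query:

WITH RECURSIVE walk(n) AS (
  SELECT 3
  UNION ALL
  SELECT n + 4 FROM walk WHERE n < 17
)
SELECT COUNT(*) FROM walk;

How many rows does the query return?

Base: n=3.
Iteration 1: 3 < 17 holds -> n = 3 + 4 = 7.
Iteration 2: 7 < 17 holds -> n = 7 + 4 = 11.
Iteration 3: 11 < 17 holds -> n = 11 + 4 = 15.
Iteration 4: 15 < 17 holds -> n = 15 + 4 = 19.
Iteration 5: 19 < 17 fails; recursion stops.
Total rows emitted: 5.

5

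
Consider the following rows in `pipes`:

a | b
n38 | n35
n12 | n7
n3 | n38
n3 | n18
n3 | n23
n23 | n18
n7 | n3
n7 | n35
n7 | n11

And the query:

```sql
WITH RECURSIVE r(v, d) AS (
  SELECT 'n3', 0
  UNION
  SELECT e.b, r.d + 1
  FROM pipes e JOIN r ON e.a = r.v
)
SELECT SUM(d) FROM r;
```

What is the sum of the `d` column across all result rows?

Base: (n3, d=0).
Iteration 1: edges from {n3} -> (n18, d=1), (n23, d=1), (n38, d=1).
Iteration 2: edges from {n18,n23,n38} -> (n18, d=2), (n35, d=2).
Iteration 3: no outgoing edges from {n18,n35}; recursion stops.
SUM(d) = 0 + 1 + 1 + 1 + 2 + 2 = 7.

7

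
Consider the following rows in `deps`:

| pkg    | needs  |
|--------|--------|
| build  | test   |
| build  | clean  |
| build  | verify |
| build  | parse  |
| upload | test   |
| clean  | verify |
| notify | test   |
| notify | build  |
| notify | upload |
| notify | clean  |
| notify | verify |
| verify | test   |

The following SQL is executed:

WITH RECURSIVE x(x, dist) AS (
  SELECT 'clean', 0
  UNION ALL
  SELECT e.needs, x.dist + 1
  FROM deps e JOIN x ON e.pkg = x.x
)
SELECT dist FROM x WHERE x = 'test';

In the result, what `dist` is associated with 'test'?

2

Base: (clean, dist=0).
Iteration 1: edges from {clean} -> (verify, dist=1).
Iteration 2: edges from {verify} -> (test, dist=2).
Iteration 3: no outgoing edges from {test}; recursion stops.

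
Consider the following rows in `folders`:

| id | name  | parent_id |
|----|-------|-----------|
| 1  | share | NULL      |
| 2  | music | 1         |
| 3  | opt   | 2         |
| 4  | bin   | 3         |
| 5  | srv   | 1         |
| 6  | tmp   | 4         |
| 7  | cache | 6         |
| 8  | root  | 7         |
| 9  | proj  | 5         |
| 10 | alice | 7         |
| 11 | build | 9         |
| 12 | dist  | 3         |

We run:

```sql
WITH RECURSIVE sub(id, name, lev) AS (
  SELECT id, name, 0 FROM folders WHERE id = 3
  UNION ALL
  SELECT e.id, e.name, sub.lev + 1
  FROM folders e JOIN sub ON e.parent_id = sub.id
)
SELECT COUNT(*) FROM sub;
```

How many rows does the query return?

7

Base: id=3 (opt) at lev 0.
Iteration 1: rows with parent_id in {3} -> bin (id 4, lev 1), dist (id 12, lev 1).
Iteration 2: rows with parent_id in {4,12} -> tmp (id 6, lev 2).
Iteration 3: rows with parent_id in {6} -> cache (id 7, lev 3).
Iteration 4: rows with parent_id in {7} -> root (id 8, lev 4), alice (id 10, lev 4).
Iteration 5: no rows with parent_id in {8,10}; recursion stops.
Total rows emitted: 7.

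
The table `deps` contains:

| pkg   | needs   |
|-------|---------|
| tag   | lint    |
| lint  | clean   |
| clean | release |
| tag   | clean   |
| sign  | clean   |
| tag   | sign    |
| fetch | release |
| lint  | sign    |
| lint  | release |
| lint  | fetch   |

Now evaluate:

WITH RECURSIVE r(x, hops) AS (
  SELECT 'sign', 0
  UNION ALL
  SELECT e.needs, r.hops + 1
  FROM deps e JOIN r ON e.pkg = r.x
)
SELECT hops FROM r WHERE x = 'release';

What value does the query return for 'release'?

2

Base: (sign, hops=0).
Iteration 1: edges from {sign} -> (clean, hops=1).
Iteration 2: edges from {clean} -> (release, hops=2).
Iteration 3: no outgoing edges from {release}; recursion stops.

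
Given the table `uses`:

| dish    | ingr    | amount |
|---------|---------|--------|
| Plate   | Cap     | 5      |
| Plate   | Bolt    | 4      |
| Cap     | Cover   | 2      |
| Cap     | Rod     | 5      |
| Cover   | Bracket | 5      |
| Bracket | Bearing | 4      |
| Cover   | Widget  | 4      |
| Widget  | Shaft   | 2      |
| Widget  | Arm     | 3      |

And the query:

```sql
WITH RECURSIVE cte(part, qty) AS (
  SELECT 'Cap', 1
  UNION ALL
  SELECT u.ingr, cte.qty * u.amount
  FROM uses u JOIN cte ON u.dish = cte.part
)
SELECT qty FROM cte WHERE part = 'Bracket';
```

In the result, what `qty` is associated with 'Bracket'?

10

Base: (Cap, qty=1).
Iteration 1: components of {Cap} -> Cover = 1*2 = 2, Rod = 1*5 = 5.
Iteration 2: components of {Cover,Rod} -> Bracket = 2*5 = 10, Widget = 2*4 = 8.
Iteration 3: components of {Bracket,Widget} -> Arm = 8*3 = 24, Bearing = 10*4 = 40, Shaft = 8*2 = 16.
Iteration 4: no further components; recursion stops.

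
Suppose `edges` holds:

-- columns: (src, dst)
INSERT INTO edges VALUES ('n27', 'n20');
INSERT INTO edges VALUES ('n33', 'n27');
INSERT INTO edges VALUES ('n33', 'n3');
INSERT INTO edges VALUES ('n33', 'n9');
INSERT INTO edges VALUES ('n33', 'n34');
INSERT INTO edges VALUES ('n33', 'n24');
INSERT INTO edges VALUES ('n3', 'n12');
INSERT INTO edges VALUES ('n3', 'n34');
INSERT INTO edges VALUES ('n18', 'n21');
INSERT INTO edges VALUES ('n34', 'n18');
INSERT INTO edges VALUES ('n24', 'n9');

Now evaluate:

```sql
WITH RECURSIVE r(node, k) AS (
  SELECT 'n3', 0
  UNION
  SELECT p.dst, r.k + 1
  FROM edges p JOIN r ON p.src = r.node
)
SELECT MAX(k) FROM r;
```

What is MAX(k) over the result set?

Base: (n3, k=0).
Iteration 1: edges from {n3} -> (n12, k=1), (n34, k=1).
Iteration 2: edges from {n12,n34} -> (n18, k=2).
Iteration 3: edges from {n18} -> (n21, k=3).
Iteration 4: no outgoing edges from {n21}; recursion stops.
k values: 0, 1, 1, 2, 3; the maximum is 3.

3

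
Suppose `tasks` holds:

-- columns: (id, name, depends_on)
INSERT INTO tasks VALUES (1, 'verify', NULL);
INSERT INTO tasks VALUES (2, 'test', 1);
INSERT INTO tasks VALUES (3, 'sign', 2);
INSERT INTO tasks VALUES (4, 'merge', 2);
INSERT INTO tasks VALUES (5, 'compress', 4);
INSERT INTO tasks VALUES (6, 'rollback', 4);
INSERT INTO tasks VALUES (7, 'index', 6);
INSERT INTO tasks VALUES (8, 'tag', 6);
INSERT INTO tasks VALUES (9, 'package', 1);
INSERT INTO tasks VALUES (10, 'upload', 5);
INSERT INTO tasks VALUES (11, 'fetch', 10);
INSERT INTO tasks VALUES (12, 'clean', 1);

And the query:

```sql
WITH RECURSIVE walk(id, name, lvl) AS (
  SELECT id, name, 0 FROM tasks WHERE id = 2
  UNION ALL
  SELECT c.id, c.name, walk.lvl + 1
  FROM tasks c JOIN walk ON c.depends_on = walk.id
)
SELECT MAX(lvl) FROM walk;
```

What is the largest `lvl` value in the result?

4

Base: id=2 (test) at lvl 0.
Iteration 1: rows with depends_on in {2} -> sign (id 3, lvl 1), merge (id 4, lvl 1).
Iteration 2: rows with depends_on in {3,4} -> compress (id 5, lvl 2), rollback (id 6, lvl 2).
Iteration 3: rows with depends_on in {5,6} -> index (id 7, lvl 3), tag (id 8, lvl 3), upload (id 10, lvl 3).
Iteration 4: rows with depends_on in {7,8,10} -> fetch (id 11, lvl 4).
Iteration 5: no rows with depends_on in {11}; recursion stops.
lvl values: 0, 1, 1, 2, 2, 3, 3, 3, 4; the maximum is 4.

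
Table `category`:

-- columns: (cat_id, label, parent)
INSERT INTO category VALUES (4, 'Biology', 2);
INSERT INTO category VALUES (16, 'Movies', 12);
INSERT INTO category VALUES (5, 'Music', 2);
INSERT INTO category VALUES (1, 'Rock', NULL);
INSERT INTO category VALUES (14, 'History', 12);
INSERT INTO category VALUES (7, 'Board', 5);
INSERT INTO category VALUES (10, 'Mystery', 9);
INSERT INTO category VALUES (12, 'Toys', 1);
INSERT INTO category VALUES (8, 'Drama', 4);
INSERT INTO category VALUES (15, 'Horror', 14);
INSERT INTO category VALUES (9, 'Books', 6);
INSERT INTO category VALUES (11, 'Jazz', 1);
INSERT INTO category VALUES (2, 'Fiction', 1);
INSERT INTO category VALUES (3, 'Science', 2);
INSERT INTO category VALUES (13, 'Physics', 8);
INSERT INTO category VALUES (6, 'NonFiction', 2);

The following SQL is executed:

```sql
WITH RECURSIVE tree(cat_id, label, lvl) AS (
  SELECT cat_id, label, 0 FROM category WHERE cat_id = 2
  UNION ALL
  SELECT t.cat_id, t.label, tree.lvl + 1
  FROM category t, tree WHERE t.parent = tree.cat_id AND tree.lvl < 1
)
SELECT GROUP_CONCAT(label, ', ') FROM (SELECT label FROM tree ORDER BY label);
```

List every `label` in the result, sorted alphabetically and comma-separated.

Base: cat_id=2 (Fiction) at lvl 0.
Iteration 1: rows with parent in {2} -> Science (id 3, lvl 1), Biology (id 4, lvl 1), Music (id 5, lvl 1), NonFiction (id 6, lvl 1).
Iteration 2: lvl < 1 fails for all current rows; recursion stops.

Biology, Fiction, Music, NonFiction, Science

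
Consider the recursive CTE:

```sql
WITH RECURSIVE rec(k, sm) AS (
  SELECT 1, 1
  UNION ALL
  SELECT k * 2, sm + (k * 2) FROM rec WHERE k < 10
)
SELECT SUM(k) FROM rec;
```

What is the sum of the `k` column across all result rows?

Base: k=1, sm=1.
Iteration 1: 1 < 10 holds -> k = 1 * 2 = 2, sm = 1 + 2 = 3.
Iteration 2: 2 < 10 holds -> k = 2 * 2 = 4, sm = 3 + 4 = 7.
Iteration 3: 4 < 10 holds -> k = 4 * 2 = 8, sm = 7 + 8 = 15.
Iteration 4: 8 < 10 holds -> k = 8 * 2 = 16, sm = 15 + 16 = 31.
Iteration 5: 16 < 10 fails; recursion stops.
SUM(k) = 1 + 2 + 4 + 8 + 16 = 31.

31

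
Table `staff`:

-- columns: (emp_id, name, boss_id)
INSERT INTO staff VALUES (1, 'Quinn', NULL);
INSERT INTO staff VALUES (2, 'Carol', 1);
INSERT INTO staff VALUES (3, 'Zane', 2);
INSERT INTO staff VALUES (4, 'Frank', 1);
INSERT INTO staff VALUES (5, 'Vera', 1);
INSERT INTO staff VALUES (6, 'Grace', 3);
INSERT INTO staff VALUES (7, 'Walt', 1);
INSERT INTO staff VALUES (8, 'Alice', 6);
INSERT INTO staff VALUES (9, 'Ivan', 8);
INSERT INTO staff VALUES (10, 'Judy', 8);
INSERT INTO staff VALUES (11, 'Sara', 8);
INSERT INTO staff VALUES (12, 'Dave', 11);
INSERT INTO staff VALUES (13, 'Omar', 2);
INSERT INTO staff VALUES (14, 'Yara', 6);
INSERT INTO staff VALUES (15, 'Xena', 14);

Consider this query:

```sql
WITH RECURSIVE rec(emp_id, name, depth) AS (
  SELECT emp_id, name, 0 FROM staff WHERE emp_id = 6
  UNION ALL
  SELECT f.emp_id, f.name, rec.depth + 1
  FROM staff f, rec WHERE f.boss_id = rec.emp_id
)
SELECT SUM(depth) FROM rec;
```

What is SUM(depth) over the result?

13

Base: emp_id=6 (Grace) at depth 0.
Iteration 1: rows with boss_id in {6} -> Alice (id 8, depth 1), Yara (id 14, depth 1).
Iteration 2: rows with boss_id in {8,14} -> Ivan (id 9, depth 2), Judy (id 10, depth 2), Sara (id 11, depth 2), Xena (id 15, depth 2).
Iteration 3: rows with boss_id in {9,10,11,15} -> Dave (id 12, depth 3).
Iteration 4: no rows with boss_id in {12}; recursion stops.
SUM(depth) = 0 + 1 + 1 + 2 + 2 + 2 + 2 + 3 = 13.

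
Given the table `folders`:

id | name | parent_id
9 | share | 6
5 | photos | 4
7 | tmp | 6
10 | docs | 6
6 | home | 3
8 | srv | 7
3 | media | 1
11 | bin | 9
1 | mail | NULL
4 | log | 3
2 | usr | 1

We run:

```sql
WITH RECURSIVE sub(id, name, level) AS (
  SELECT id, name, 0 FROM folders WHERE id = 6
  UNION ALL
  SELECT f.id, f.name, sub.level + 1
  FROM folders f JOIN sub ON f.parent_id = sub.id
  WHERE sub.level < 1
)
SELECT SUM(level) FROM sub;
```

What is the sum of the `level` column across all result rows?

Base: id=6 (home) at level 0.
Iteration 1: rows with parent_id in {6} -> tmp (id 7, level 1), share (id 9, level 1), docs (id 10, level 1).
Iteration 2: level < 1 fails for all current rows; recursion stops.
SUM(level) = 0 + 1 + 1 + 1 = 3.

3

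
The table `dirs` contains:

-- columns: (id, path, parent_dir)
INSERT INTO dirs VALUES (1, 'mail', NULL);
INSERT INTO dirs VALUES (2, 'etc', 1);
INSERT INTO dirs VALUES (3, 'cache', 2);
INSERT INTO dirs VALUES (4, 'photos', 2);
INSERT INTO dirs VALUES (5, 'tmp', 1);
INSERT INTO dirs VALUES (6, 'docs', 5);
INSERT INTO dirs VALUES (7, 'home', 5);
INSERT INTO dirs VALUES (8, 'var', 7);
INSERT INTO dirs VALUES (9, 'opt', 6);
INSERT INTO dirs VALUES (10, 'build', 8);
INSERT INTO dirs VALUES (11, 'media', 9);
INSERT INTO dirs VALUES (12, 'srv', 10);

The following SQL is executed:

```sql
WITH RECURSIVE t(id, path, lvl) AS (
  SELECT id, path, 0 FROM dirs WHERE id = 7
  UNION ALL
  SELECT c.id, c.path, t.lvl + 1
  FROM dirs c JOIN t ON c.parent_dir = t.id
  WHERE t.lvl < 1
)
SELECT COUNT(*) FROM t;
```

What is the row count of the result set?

2

Base: id=7 (home) at lvl 0.
Iteration 1: rows with parent_dir in {7} -> var (id 8, lvl 1).
Iteration 2: lvl < 1 fails for all current rows; recursion stops.
Total rows emitted: 2.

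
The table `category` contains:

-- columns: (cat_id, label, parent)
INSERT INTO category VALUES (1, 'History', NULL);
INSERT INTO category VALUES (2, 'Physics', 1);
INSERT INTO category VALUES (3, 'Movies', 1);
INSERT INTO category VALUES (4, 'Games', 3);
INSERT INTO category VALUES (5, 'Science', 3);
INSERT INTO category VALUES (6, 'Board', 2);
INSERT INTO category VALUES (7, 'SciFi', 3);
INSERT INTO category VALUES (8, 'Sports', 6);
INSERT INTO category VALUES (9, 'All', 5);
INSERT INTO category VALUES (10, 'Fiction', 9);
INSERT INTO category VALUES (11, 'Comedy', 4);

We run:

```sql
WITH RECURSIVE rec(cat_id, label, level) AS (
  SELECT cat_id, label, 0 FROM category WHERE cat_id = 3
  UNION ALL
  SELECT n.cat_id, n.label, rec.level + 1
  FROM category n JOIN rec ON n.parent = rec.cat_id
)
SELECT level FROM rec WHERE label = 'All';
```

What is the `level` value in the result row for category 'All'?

2

Base: cat_id=3 (Movies) at level 0.
Iteration 1: rows with parent in {3} -> Games (id 4, level 1), Science (id 5, level 1), SciFi (id 7, level 1).
Iteration 2: rows with parent in {4,5,7} -> All (id 9, level 2), Comedy (id 11, level 2).
Iteration 3: rows with parent in {9,11} -> Fiction (id 10, level 3).
Iteration 4: no rows with parent in {10}; recursion stops.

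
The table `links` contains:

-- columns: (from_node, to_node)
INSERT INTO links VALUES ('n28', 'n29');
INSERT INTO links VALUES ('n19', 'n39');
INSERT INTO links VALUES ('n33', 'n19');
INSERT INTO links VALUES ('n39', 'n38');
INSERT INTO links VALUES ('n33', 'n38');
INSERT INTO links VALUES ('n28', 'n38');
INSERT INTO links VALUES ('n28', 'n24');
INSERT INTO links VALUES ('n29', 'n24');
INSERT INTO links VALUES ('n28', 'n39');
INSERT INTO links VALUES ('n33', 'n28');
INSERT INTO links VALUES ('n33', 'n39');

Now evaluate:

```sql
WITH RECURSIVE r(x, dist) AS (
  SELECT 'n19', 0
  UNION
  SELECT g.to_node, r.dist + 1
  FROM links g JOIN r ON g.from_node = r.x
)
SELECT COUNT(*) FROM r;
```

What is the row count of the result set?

3

Base: (n19, dist=0).
Iteration 1: edges from {n19} -> (n39, dist=1).
Iteration 2: edges from {n39} -> (n38, dist=2).
Iteration 3: no outgoing edges from {n38}; recursion stops.
Total rows emitted: 3.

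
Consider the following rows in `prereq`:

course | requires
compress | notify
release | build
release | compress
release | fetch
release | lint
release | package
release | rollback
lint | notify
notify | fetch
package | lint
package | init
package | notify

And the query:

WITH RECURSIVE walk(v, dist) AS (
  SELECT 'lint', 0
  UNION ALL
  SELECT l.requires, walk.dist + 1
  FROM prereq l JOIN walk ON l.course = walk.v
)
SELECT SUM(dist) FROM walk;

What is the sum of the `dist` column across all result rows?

3

Base: (lint, dist=0).
Iteration 1: edges from {lint} -> (notify, dist=1).
Iteration 2: edges from {notify} -> (fetch, dist=2).
Iteration 3: no outgoing edges from {fetch}; recursion stops.
SUM(dist) = 0 + 1 + 2 = 3.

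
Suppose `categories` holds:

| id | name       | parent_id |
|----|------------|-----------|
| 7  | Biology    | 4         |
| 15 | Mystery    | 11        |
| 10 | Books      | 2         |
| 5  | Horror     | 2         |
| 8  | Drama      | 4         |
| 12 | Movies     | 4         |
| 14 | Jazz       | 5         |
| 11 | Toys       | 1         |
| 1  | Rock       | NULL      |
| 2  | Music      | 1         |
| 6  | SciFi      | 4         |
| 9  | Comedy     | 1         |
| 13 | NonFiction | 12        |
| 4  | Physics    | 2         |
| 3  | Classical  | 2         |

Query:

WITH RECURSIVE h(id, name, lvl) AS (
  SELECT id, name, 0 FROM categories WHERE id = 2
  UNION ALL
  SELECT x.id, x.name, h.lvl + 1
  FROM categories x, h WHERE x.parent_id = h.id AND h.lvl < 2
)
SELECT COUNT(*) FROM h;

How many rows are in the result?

10

Base: id=2 (Music) at lvl 0.
Iteration 1: rows with parent_id in {2} -> Classical (id 3, lvl 1), Physics (id 4, lvl 1), Horror (id 5, lvl 1), Books (id 10, lvl 1).
Iteration 2: rows with parent_id in {3,4,5,10} -> SciFi (id 6, lvl 2), Biology (id 7, lvl 2), Drama (id 8, lvl 2), Movies (id 12, lvl 2), Jazz (id 14, lvl 2).
Iteration 3: lvl < 2 fails for all current rows; recursion stops.
Total rows emitted: 10.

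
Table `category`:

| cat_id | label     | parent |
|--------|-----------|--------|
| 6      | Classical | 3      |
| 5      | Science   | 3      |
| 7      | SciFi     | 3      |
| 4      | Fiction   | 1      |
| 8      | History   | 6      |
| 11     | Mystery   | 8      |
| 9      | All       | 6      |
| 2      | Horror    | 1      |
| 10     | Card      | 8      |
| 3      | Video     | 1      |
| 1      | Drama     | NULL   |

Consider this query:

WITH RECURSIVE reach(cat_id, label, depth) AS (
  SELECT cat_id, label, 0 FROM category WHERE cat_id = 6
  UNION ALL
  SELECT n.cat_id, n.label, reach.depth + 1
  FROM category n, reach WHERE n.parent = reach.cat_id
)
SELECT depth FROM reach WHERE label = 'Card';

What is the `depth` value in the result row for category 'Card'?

2

Base: cat_id=6 (Classical) at depth 0.
Iteration 1: rows with parent in {6} -> History (id 8, depth 1), All (id 9, depth 1).
Iteration 2: rows with parent in {8,9} -> Card (id 10, depth 2), Mystery (id 11, depth 2).
Iteration 3: no rows with parent in {10,11}; recursion stops.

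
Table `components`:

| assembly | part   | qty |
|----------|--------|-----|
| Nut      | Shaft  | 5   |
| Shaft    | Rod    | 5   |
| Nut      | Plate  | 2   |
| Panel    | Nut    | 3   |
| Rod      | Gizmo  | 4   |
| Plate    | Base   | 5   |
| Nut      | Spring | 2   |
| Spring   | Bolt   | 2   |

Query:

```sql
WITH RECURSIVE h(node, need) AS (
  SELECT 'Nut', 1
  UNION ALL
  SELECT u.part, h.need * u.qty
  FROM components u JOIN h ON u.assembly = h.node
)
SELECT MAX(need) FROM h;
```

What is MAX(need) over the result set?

100

Base: (Nut, need=1).
Iteration 1: components of {Nut} -> Plate = 1*2 = 2, Shaft = 1*5 = 5, Spring = 1*2 = 2.
Iteration 2: components of {Plate,Shaft,Spring} -> Base = 2*5 = 10, Bolt = 2*2 = 4, Rod = 5*5 = 25.
Iteration 3: components of {Base,Bolt,Rod} -> Gizmo = 25*4 = 100.
Iteration 4: no further components; recursion stops.
need values: 1, 5, 2, 2, 25, 10, 4, 100; the maximum is 100.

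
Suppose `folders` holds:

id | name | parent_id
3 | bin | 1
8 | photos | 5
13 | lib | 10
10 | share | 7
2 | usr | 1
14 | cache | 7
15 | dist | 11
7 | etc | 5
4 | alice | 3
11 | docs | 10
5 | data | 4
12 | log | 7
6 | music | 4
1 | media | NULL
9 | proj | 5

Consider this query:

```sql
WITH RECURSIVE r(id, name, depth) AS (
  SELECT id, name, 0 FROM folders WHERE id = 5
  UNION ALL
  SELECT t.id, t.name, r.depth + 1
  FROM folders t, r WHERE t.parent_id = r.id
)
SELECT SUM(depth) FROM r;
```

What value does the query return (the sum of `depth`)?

19

Base: id=5 (data) at depth 0.
Iteration 1: rows with parent_id in {5} -> etc (id 7, depth 1), photos (id 8, depth 1), proj (id 9, depth 1).
Iteration 2: rows with parent_id in {7,8,9} -> share (id 10, depth 2), log (id 12, depth 2), cache (id 14, depth 2).
Iteration 3: rows with parent_id in {10,12,14} -> docs (id 11, depth 3), lib (id 13, depth 3).
Iteration 4: rows with parent_id in {11,13} -> dist (id 15, depth 4).
Iteration 5: no rows with parent_id in {15}; recursion stops.
SUM(depth) = 0 + 1 + 1 + 1 + 2 + 2 + 2 + 3 + 3 + 4 = 19.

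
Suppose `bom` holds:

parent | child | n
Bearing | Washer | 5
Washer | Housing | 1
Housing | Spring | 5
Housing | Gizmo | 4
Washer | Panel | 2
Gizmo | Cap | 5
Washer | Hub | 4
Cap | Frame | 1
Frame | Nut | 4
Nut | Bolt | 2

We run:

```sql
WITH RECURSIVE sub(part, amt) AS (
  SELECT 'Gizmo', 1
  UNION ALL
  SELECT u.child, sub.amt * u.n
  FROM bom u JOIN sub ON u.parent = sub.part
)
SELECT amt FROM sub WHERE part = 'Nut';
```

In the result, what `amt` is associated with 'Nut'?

Base: (Gizmo, amt=1).
Iteration 1: components of {Gizmo} -> Cap = 1*5 = 5.
Iteration 2: components of {Cap} -> Frame = 5*1 = 5.
Iteration 3: components of {Frame} -> Nut = 5*4 = 20.
Iteration 4: components of {Nut} -> Bolt = 20*2 = 40.
Iteration 5: no further components; recursion stops.

20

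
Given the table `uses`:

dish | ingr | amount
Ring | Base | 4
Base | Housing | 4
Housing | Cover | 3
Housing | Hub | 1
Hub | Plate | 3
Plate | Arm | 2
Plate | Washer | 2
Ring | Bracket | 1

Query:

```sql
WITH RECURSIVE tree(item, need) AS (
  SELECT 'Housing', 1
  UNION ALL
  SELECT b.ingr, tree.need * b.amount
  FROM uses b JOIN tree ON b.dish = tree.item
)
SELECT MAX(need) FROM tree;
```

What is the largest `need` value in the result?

Base: (Housing, need=1).
Iteration 1: components of {Housing} -> Cover = 1*3 = 3, Hub = 1*1 = 1.
Iteration 2: components of {Cover,Hub} -> Plate = 1*3 = 3.
Iteration 3: components of {Plate} -> Arm = 3*2 = 6, Washer = 3*2 = 6.
Iteration 4: no further components; recursion stops.
need values: 1, 3, 1, 3, 6, 6; the maximum is 6.

6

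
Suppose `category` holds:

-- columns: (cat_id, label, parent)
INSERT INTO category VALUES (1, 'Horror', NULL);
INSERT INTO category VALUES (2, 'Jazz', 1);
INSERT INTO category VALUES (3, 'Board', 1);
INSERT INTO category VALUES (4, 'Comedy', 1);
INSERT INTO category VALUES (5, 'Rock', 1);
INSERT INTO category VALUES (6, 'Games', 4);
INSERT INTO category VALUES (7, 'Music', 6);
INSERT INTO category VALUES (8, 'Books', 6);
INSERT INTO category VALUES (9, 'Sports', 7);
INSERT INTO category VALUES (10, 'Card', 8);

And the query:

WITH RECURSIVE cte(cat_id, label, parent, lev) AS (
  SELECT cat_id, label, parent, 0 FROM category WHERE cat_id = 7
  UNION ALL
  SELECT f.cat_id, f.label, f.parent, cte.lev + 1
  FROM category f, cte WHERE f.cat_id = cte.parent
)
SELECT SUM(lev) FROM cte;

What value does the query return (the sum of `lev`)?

Base: cat_id=7 (Music), parent=6, lev 0.
Iteration 1: join on cat_id=6 -> Games (id 6, parent=4, lev 1).
Iteration 2: join on cat_id=4 -> Comedy (id 4, parent=1, lev 2).
Iteration 3: join on cat_id=1 -> Horror (id 1, parent=NULL, lev 3).
Iteration 4: parent is NULL; no match; recursion stops.
SUM(lev) = 0 + 1 + 2 + 3 = 6.

6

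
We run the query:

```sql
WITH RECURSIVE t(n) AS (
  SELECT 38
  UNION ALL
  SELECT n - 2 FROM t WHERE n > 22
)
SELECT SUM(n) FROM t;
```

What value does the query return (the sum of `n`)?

270

Base: n=38.
Iteration 1: 38 > 22 holds -> n = 38 - 2 = 36.
Iteration 2: 36 > 22 holds -> n = 36 - 2 = 34.
Iteration 3: 34 > 22 holds -> n = 34 - 2 = 32.
Iteration 4: 32 > 22 holds -> n = 32 - 2 = 30.
Iteration 5: 30 > 22 holds -> n = 30 - 2 = 28.
Iteration 6: 28 > 22 holds -> n = 28 - 2 = 26.
Iteration 7: 26 > 22 holds -> n = 26 - 2 = 24.
Iteration 8: 24 > 22 holds -> n = 24 - 2 = 22.
Iteration 9: 22 > 22 fails; recursion stops.
SUM(n) = 38 + 36 + 34 + 32 + 30 + 28 + 26 + 24 + 22 = 270.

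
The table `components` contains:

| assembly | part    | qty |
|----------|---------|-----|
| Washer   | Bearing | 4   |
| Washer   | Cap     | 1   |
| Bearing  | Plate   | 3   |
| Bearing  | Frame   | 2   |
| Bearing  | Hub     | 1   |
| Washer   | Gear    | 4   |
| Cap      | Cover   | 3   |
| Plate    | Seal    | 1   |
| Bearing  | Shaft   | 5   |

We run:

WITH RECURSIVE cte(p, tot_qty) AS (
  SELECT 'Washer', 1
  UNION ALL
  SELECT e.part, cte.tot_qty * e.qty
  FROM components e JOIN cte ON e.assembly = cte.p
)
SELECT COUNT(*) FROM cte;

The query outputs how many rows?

10

Base: (Washer, tot_qty=1).
Iteration 1: components of {Washer} -> Bearing = 1*4 = 4, Cap = 1*1 = 1, Gear = 1*4 = 4.
Iteration 2: components of {Bearing,Cap,Gear} -> Cover = 1*3 = 3, Frame = 4*2 = 8, Hub = 4*1 = 4, Plate = 4*3 = 12, Shaft = 4*5 = 20.
Iteration 3: components of {Cover,Frame,Hub,Plate,Shaft} -> Seal = 12*1 = 12.
Iteration 4: no further components; recursion stops.
Total rows emitted: 10.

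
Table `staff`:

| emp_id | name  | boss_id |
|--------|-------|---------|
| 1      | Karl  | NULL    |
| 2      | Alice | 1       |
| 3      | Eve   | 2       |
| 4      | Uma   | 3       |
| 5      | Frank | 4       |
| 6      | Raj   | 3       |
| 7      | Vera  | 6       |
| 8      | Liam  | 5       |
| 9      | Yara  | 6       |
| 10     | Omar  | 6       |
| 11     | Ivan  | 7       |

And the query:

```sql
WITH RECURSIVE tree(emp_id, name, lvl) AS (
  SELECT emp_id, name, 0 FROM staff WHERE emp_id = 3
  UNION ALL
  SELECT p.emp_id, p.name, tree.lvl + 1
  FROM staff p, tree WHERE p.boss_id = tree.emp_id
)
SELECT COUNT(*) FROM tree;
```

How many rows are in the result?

9

Base: emp_id=3 (Eve) at lvl 0.
Iteration 1: rows with boss_id in {3} -> Uma (id 4, lvl 1), Raj (id 6, lvl 1).
Iteration 2: rows with boss_id in {4,6} -> Frank (id 5, lvl 2), Vera (id 7, lvl 2), Yara (id 9, lvl 2), Omar (id 10, lvl 2).
Iteration 3: rows with boss_id in {5,7,9,10} -> Liam (id 8, lvl 3), Ivan (id 11, lvl 3).
Iteration 4: no rows with boss_id in {8,11}; recursion stops.
Total rows emitted: 9.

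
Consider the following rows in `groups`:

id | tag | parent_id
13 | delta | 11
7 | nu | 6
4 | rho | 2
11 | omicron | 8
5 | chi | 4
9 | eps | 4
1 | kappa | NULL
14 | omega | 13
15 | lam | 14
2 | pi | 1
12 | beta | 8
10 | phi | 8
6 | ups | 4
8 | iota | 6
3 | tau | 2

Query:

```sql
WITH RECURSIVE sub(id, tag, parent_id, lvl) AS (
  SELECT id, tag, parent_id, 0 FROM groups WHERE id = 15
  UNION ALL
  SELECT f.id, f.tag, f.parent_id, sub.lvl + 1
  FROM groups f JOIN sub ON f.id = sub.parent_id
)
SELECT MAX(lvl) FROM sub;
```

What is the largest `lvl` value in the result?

8

Base: id=15 (lam), parent_id=14, lvl 0.
Iteration 1: join on id=14 -> omega (id 14, parent_id=13, lvl 1).
Iteration 2: join on id=13 -> delta (id 13, parent_id=11, lvl 2).
Iteration 3: join on id=11 -> omicron (id 11, parent_id=8, lvl 3).
Iteration 4: join on id=8 -> iota (id 8, parent_id=6, lvl 4).
Iteration 5: join on id=6 -> ups (id 6, parent_id=4, lvl 5).
Iteration 6: join on id=4 -> rho (id 4, parent_id=2, lvl 6).
Iteration 7: join on id=2 -> pi (id 2, parent_id=1, lvl 7).
Iteration 8: join on id=1 -> kappa (id 1, parent_id=NULL, lvl 8).
Iteration 9: parent_id is NULL; no match; recursion stops.
lvl values: 0, 1, 2, 3, 4, 5, 6, 7, 8; the maximum is 8.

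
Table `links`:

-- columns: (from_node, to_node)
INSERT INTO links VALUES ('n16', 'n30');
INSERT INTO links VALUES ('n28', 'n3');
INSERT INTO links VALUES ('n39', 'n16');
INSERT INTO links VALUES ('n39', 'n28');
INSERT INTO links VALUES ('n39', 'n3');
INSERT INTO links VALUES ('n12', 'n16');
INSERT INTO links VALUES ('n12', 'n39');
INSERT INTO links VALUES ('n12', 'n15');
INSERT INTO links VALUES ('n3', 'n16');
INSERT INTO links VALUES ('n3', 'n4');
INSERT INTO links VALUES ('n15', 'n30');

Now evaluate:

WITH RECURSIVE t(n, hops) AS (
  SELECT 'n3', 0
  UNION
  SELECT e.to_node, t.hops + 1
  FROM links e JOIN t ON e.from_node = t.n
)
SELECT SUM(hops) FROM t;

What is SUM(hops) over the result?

Base: (n3, hops=0).
Iteration 1: edges from {n3} -> (n16, hops=1), (n4, hops=1).
Iteration 2: edges from {n16,n4} -> (n30, hops=2).
Iteration 3: no outgoing edges from {n30}; recursion stops.
SUM(hops) = 0 + 1 + 1 + 2 = 4.

4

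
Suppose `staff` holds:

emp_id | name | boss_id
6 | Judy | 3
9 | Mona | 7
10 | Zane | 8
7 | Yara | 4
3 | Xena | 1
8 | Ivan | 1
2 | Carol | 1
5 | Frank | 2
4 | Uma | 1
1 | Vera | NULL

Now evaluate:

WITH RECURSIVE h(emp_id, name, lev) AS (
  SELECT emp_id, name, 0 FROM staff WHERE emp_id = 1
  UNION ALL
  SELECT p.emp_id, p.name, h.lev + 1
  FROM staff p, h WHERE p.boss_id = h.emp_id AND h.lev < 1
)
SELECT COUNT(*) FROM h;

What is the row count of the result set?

Base: emp_id=1 (Vera) at lev 0.
Iteration 1: rows with boss_id in {1} -> Carol (id 2, lev 1), Xena (id 3, lev 1), Uma (id 4, lev 1), Ivan (id 8, lev 1).
Iteration 2: lev < 1 fails for all current rows; recursion stops.
Total rows emitted: 5.

5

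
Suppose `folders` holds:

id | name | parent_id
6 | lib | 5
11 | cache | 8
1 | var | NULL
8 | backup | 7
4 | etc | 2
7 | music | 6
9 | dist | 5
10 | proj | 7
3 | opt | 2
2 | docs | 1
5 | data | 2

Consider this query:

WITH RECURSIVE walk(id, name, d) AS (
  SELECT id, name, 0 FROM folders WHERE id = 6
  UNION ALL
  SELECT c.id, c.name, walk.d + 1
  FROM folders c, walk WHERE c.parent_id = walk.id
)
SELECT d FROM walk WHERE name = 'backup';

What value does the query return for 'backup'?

Base: id=6 (lib) at d 0.
Iteration 1: rows with parent_id in {6} -> music (id 7, d 1).
Iteration 2: rows with parent_id in {7} -> backup (id 8, d 2), proj (id 10, d 2).
Iteration 3: rows with parent_id in {8,10} -> cache (id 11, d 3).
Iteration 4: no rows with parent_id in {11}; recursion stops.

2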